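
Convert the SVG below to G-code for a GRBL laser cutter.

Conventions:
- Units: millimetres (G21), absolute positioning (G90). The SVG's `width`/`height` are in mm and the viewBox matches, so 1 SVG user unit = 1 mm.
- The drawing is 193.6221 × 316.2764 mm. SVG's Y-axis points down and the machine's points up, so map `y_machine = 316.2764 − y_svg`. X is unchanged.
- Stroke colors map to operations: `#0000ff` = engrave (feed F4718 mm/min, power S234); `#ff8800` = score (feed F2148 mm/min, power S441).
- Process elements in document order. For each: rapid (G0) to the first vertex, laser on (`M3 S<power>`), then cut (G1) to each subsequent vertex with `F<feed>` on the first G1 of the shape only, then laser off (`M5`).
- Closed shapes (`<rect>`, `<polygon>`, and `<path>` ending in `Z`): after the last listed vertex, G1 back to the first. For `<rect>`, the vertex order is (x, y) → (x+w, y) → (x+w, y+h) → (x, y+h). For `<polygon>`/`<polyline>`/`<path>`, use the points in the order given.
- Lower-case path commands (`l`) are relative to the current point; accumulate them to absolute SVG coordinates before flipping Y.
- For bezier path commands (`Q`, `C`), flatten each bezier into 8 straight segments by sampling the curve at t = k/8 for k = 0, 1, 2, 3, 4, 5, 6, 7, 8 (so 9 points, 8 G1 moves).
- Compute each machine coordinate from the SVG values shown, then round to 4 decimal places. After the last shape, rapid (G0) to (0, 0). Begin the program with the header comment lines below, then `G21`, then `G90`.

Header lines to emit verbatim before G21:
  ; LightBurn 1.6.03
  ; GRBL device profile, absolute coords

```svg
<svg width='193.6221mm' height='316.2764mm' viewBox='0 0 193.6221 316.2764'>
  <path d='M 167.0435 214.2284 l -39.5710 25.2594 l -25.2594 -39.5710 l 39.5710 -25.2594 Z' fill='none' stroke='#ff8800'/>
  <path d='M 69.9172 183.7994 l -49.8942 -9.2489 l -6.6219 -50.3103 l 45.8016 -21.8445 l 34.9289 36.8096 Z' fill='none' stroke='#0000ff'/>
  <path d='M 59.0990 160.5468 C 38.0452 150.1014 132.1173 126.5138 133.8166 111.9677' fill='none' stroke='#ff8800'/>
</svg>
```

; LightBurn 1.6.03
; GRBL device profile, absolute coords
G21
G90
G0 X167.0435 Y102.0480
M3 S441
G1 X127.4725 Y76.7886 F2148
G1 X102.2131 Y116.3596
G1 X141.7841 Y141.6190
G1 X167.0435 Y102.0480
M5
G0 X69.9172 Y132.4770
M3 S234
G1 X20.0230 Y141.7259 F4718
G1 X13.4011 Y192.0362
G1 X59.2027 Y213.8807
G1 X94.1316 Y177.0711
G1 X69.9172 Y132.4770
M5
G0 X59.0990 Y155.7296
M3 S441
G1 X56.1951 Y160.2193 F2148
G1 X61.6526 Y165.6812
G1 X73.0399 Y171.8552
G1 X87.9254 Y178.4814
G1 X103.8774 Y185.2998
G1 X118.4644 Y192.0505
G1 X129.2547 Y198.4734
G1 X133.8166 Y204.3087
M5
G0 X0.0000 Y0.0000

1 u = 1 mm; y_m = 316.2764 − y.

[1] `<path>` regular polygon, #ff8800→score S441 F2148: (167.0435,102.0480) → (127.4725,76.7886) → (102.2131,116.3596) → (141.7841,141.6190) → (167.0435,102.0480) (closed)

[2] `<path>` regular polygon, #0000ff→engrave S234 F4718: (69.9172,132.4770) → (20.0230,141.7259) → (13.4011,192.0362) → (59.2027,213.8807) → (94.1316,177.0711) → (69.9172,132.4770) (closed)

[3] `<path>` cubic bezier, #ff8800→score S441 F2148: (59.0990,155.7296) → (56.1951,160.2193) → (61.6526,165.6812) → (73.0399,171.8552) → (87.9254,178.4814) → (103.8774,185.2998) → (118.4644,192.0505) → (129.2547,198.4734) → (133.8166,204.3087)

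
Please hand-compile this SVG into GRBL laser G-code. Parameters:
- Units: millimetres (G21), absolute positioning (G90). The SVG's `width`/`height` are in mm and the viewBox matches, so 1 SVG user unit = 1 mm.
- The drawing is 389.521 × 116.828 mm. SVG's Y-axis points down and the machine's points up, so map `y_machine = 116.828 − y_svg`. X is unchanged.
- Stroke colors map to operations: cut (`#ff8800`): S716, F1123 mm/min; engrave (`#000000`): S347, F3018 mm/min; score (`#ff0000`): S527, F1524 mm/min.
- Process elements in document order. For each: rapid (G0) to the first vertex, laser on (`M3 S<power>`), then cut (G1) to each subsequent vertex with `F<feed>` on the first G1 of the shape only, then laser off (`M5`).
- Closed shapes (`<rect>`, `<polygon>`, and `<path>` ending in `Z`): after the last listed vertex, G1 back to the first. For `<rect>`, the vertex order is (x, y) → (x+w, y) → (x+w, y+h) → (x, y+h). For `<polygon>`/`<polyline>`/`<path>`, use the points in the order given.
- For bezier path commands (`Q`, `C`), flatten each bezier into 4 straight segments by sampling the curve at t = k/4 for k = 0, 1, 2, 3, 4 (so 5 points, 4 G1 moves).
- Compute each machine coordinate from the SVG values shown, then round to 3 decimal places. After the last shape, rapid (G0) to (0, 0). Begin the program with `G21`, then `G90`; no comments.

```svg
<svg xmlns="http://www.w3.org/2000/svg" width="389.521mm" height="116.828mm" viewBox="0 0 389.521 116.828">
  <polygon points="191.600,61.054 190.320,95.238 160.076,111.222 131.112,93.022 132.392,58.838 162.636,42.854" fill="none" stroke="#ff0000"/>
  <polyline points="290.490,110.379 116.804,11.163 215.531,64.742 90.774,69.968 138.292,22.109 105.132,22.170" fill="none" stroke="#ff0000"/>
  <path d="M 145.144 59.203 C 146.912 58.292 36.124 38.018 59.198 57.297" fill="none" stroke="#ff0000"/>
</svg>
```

viewBox `0 0 389.521 116.828` with mm width/height → 1 unit = 1 mm. Flip: y_m = 116.828 − y_svg.

**Shape 1** — `<polygon>` regular polygon, stroke `#ff0000` → score (S527, F1524). Machine vertices: (191.600,55.774) → (190.320,21.590) → (160.076,5.606) → (131.112,23.806) → (132.392,57.990) → (162.636,73.974) → (191.600,55.774). Closed: final G1 returns to the first vertex.

**Shape 2** — `<polyline>` open polyline, stroke `#ff0000` → score (S527, F1524). Machine vertices: (290.490,6.449) → (116.804,105.665) → (215.531,52.086) → (90.774,46.860) → (138.292,94.719) → (105.132,94.658). Open path.

**Shape 3** — `<path>` cubic bezier, stroke `#ff0000` → score (S527, F1524). Control points (SVG): P0=(145.144,59.203), P1=(146.912,58.292), P2=(36.124,38.018), P3=(59.198,57.297); sampled at t=k/4. Machine vertices: (145.144,57.625) → (129.216,61.018) → (94.181,66.149) → (63.141,67.495) → (59.198,59.531). Open path.

G21
G90
G0 X191.600 Y55.774
M3 S527
G1 X190.320 Y21.590 F1524
G1 X160.076 Y5.606
G1 X131.112 Y23.806
G1 X132.392 Y57.990
G1 X162.636 Y73.974
G1 X191.600 Y55.774
M5
G0 X290.490 Y6.449
M3 S527
G1 X116.804 Y105.665 F1524
G1 X215.531 Y52.086
G1 X90.774 Y46.860
G1 X138.292 Y94.719
G1 X105.132 Y94.658
M5
G0 X145.144 Y57.625
M3 S527
G1 X129.216 Y61.018 F1524
G1 X94.181 Y66.149
G1 X63.141 Y67.495
G1 X59.198 Y59.531
M5
G0 X0.000 Y0.000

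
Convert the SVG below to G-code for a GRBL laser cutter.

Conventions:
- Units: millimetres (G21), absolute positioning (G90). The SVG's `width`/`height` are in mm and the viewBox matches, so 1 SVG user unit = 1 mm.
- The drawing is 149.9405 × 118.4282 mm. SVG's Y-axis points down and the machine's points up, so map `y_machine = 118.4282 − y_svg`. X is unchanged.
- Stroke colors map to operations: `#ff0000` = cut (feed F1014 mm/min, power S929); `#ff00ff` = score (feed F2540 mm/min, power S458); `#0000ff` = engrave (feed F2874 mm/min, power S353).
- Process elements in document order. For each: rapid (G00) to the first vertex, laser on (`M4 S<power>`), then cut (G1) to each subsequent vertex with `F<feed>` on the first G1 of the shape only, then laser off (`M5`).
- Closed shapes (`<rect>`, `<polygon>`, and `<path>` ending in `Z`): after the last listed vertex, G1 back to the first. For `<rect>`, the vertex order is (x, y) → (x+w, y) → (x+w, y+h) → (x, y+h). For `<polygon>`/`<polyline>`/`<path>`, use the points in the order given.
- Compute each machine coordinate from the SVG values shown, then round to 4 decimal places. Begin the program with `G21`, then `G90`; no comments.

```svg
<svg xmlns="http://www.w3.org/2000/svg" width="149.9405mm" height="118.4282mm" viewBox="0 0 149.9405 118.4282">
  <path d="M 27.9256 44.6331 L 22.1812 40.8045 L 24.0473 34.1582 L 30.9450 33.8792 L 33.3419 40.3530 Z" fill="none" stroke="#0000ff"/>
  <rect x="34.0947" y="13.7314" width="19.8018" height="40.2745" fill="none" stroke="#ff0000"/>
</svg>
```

G21
G90
G00 X27.9256 Y73.7951
M4 S353
G1 X22.1812 Y77.6237 F2874
G1 X24.0473 Y84.2700
G1 X30.9450 Y84.5490
G1 X33.3419 Y78.0752
G1 X27.9256 Y73.7951
M5
G00 X34.0947 Y104.6968
M4 S929
G1 X53.8965 Y104.6968 F1014
G1 X53.8965 Y64.4223
G1 X34.0947 Y64.4223
G1 X34.0947 Y104.6968
M5

1 u = 1 mm; y_m = 118.4282 − y.

[1] `<path>` regular polygon, #0000ff→engrave S353 F2874: (27.9256,73.7951) → (22.1812,77.6237) → (24.0473,84.2700) → (30.9450,84.5490) → (33.3419,78.0752) → (27.9256,73.7951) (closed)

[2] `<rect>` rectangle, #ff0000→cut S929 F1014: (34.0947,104.6968) → (53.8965,104.6968) → (53.8965,64.4223) → (34.0947,64.4223) → (34.0947,104.6968) (closed)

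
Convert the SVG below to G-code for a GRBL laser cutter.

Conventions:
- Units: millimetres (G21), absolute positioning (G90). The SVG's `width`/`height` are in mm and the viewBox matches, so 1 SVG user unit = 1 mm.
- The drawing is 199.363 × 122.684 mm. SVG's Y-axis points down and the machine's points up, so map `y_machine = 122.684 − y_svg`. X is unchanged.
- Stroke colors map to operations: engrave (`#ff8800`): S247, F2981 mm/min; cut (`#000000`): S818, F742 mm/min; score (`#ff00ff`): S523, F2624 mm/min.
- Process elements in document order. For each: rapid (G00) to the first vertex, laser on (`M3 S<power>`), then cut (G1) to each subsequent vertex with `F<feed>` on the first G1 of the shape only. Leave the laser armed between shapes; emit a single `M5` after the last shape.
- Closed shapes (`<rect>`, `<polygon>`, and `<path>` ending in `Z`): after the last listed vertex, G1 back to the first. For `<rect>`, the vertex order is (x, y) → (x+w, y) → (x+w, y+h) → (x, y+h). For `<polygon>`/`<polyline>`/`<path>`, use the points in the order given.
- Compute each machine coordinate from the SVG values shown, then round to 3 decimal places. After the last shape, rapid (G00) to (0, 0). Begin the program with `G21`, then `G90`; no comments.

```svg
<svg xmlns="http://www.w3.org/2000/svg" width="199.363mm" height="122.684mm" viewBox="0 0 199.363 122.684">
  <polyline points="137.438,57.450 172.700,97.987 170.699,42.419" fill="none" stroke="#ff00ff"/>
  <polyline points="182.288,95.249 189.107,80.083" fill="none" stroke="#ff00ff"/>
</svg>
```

viewBox `0 0 199.363 122.684` with mm width/height → 1 unit = 1 mm. Flip: y_m = 122.684 − y_svg.

**Shape 1** — `<polyline>` open polyline, stroke `#ff00ff` → score (S523, F2624). Machine vertices: (137.438,65.234) → (172.700,24.697) → (170.699,80.265). Open path.

**Shape 2** — `<polyline>` line segment, stroke `#ff00ff` → score (S523, F2624). Machine vertices: (182.288,27.435) → (189.107,42.601). Open path.

G21
G90
G00 X137.438 Y65.234
M3 S523
G1 X172.700 Y24.697 F2624
G1 X170.699 Y80.265
G00 X182.288 Y27.435
M3 S523
G1 X189.107 Y42.601 F2624
M5
G00 X0.000 Y0.000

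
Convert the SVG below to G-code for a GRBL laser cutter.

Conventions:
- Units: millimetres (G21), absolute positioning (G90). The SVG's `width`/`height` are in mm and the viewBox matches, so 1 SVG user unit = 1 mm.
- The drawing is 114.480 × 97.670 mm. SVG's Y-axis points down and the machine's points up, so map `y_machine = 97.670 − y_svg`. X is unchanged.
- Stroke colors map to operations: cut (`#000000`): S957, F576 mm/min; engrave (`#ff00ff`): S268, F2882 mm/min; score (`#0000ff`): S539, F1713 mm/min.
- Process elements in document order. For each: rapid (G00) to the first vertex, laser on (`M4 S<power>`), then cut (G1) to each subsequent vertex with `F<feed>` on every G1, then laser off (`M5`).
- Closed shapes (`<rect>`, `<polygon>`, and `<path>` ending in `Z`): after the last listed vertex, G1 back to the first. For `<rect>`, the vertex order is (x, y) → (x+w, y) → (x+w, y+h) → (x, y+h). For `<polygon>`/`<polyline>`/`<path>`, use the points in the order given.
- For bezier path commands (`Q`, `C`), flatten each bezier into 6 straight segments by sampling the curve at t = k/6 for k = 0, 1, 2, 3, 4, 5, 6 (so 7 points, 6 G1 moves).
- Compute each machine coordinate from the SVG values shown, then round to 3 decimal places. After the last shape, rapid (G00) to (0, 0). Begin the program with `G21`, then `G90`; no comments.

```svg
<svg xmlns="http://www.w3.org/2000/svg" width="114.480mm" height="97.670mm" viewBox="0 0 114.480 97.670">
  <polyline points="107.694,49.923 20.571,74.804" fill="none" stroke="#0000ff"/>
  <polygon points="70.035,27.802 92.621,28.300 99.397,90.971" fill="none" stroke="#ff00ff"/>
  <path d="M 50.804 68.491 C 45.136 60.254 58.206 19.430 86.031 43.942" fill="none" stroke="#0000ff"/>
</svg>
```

G21
G90
G00 X107.694 Y47.747
M4 S539
G1 X20.571 Y22.866 F1713
M5
G00 X70.035 Y69.868
M4 S268
G1 X92.621 Y69.370 F2882
G1 X99.397 Y6.699 F2882
G1 X70.035 Y69.868 F2882
M5
G00 X50.804 Y29.179
M4 S539
G1 X49.513 Y35.560 F1713
G1 X51.234 Y44.652 F1713
G1 X55.858 Y53.734 F1713
G1 X63.272 Y60.088 F1713
G1 X73.367 Y60.993 F1713
G1 X86.031 Y53.728 F1713
M5
G00 X0.000 Y0.000

viewBox `0 0 114.480 97.670` with mm width/height → 1 unit = 1 mm. Flip: y_m = 97.670 − y_svg.

**Shape 1** — `<polyline>` line segment, stroke `#0000ff` → score (S539, F1713). Machine vertices: (107.694,47.747) → (20.571,22.866). Open path.

**Shape 2** — `<polygon>` closed polygon, stroke `#ff00ff` → engrave (S268, F2882). Machine vertices: (70.035,69.868) → (92.621,69.370) → (99.397,6.699) → (70.035,69.868). Closed: final G1 returns to the first vertex.

**Shape 3** — `<path>` cubic bezier, stroke `#0000ff` → score (S539, F1713). Control points (SVG): P0=(50.804,68.491), P1=(45.136,60.254), P2=(58.206,19.430), P3=(86.031,43.942); sampled at t=k/6. Machine vertices: (50.804,29.179) → (49.513,35.560) → (51.234,44.652) → (55.858,53.734) → (63.272,60.088) → (73.367,60.993) → (86.031,53.728). Open path.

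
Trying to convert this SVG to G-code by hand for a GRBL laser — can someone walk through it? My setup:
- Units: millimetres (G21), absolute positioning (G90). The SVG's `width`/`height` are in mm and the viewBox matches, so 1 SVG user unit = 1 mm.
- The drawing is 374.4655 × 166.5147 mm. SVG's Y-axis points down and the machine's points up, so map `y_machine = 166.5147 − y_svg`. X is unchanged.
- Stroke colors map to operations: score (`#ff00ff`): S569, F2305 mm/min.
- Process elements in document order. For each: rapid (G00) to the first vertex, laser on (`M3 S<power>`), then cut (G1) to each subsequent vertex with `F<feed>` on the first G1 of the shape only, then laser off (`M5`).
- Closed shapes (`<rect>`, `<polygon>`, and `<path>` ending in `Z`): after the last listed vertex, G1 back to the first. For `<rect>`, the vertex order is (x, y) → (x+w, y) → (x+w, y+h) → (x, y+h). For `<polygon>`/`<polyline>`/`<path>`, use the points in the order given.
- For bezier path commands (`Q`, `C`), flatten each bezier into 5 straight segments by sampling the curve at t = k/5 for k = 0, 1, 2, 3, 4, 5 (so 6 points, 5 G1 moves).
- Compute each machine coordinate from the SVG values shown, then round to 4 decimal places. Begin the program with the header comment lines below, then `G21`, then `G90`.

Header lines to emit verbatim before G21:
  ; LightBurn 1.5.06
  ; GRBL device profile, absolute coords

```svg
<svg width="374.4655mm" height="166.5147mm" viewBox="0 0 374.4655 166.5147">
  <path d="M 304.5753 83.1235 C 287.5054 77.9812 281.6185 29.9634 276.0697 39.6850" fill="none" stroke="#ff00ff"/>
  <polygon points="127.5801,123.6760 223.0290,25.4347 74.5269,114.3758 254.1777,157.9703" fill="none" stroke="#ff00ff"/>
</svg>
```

Since the viewBox matches the mm dimensions, user units are millimetres directly. The only transform is the Y-flip y_m = 166.5147 − y_svg.

Shape 1 is a cubic bezier drawn with `<path>`. Its stroke #ff00ff means score at S569, F2305. After flipping Y the toolpath is (304.5753,83.3912) → (295.5886,90.8167) → (288.7652,103.7028) → (283.5846,117.2201) → (279.5263,126.5389) → (276.0697,126.8297).

Shape 2 is a closed polygon drawn with `<polygon>`. Its stroke #ff00ff means score at S569, F2305. After flipping Y the toolpath is (127.5801,42.8387) → (223.0290,141.0800) → (74.5269,52.1389) → (254.1777,8.5444) → (127.5801,42.8387), returning to the start.

; LightBurn 1.5.06
; GRBL device profile, absolute coords
G21
G90
G00 X304.5753 Y83.3912
M3 S569
G1 X295.5886 Y90.8167 F2305
G1 X288.7652 Y103.7028
G1 X283.5846 Y117.2201
G1 X279.5263 Y126.5389
G1 X276.0697 Y126.8297
M5
G00 X127.5801 Y42.8387
M3 S569
G1 X223.0290 Y141.0800 F2305
G1 X74.5269 Y52.1389
G1 X254.1777 Y8.5444
G1 X127.5801 Y42.8387
M5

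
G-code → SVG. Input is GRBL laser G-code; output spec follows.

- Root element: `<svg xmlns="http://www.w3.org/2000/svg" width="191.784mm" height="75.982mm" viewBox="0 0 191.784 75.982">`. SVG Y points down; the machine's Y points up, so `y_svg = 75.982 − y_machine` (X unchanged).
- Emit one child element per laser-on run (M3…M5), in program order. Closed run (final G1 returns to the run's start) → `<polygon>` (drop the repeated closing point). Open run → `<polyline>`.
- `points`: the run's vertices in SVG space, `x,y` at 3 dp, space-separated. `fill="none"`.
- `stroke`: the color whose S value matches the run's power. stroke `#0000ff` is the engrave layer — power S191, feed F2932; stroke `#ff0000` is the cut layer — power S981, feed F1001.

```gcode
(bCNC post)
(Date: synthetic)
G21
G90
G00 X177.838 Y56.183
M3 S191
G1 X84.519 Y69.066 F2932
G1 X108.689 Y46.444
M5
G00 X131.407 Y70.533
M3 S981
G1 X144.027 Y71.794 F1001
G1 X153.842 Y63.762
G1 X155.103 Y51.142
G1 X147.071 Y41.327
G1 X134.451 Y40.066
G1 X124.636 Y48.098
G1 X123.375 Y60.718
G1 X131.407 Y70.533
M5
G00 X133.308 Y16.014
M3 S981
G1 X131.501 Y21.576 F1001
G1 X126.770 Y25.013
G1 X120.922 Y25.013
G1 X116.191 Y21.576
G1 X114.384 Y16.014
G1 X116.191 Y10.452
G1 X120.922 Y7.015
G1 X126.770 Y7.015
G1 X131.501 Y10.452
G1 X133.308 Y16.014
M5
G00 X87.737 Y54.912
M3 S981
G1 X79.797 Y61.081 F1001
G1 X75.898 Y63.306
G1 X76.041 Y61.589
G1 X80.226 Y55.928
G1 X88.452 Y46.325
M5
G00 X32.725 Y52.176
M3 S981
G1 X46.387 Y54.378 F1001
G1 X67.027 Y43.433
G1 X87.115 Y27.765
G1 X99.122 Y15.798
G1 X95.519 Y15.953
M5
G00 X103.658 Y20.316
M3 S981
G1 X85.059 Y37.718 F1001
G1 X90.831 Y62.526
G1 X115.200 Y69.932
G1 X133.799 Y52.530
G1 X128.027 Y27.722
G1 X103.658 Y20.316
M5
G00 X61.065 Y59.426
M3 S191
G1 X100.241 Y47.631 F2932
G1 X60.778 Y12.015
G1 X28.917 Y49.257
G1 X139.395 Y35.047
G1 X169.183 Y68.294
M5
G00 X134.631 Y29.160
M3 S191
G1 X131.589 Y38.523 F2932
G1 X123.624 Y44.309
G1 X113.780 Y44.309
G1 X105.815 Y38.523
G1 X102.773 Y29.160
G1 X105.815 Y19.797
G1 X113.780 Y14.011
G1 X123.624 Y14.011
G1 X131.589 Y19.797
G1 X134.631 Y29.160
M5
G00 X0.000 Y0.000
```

<svg xmlns="http://www.w3.org/2000/svg" width="191.784mm" height="75.982mm" viewBox="0 0 191.784 75.982">
  <polyline points="177.838,19.799 84.519,6.916 108.689,29.538" fill="none" stroke="#0000ff"/>
  <polygon points="131.407,5.449 144.027,4.188 153.842,12.220 155.103,24.840 147.071,34.655 134.451,35.916 124.636,27.884 123.375,15.264" fill="none" stroke="#ff0000"/>
  <polygon points="133.308,59.968 131.501,54.406 126.770,50.969 120.922,50.969 116.191,54.406 114.384,59.968 116.191,65.530 120.922,68.967 126.770,68.967 131.501,65.530" fill="none" stroke="#ff0000"/>
  <polyline points="87.737,21.070 79.797,14.901 75.898,12.676 76.041,14.393 80.226,20.054 88.452,29.657" fill="none" stroke="#ff0000"/>
  <polyline points="32.725,23.806 46.387,21.604 67.027,32.549 87.115,48.217 99.122,60.184 95.519,60.029" fill="none" stroke="#ff0000"/>
  <polygon points="103.658,55.666 85.059,38.264 90.831,13.456 115.200,6.050 133.799,23.452 128.027,48.260" fill="none" stroke="#ff0000"/>
  <polyline points="61.065,16.556 100.241,28.351 60.778,63.967 28.917,26.725 139.395,40.935 169.183,7.688" fill="none" stroke="#0000ff"/>
  <polygon points="134.631,46.822 131.589,37.459 123.624,31.673 113.780,31.673 105.815,37.459 102.773,46.822 105.815,56.185 113.780,61.971 123.624,61.971 131.589,56.185" fill="none" stroke="#0000ff"/>
</svg>

Machine Y-up, SVG Y-down with viewBox height 75.982, so y_svg = 75.982 − y_machine; X carries over.

Run 1: S191 ⇒ engrave layer `#0000ff`. The run is open, so emit a `<polyline>` with points (Y-flipped): 177.838,19.799 84.519,6.916 108.689,29.538.

Run 2: S981 ⇒ cut layer `#ff0000`. The run returns to its start, so emit a `<polygon>` with points (Y-flipped): 131.407,5.449 144.027,4.188 153.842,12.220 155.103,24.840 147.071,34.655 134.451,35.916 124.636,27.884 123.375,15.264.

Run 3: the run's S981 means `#ff0000` (cut). The run returns to its start, so emit a `<polygon>` with points (Y-flipped): 133.308,59.968 131.501,54.406 126.770,50.969 120.922,50.969 116.191,54.406 114.384,59.968 116.191,65.530 120.922,68.967 126.770,68.967 131.501,65.530.

Run 4: the run's S981 means `#ff0000` (cut). The run is open, so emit a `<polyline>` with points (Y-flipped): 87.737,21.070 79.797,14.901 75.898,12.676 76.041,14.393 80.226,20.054 88.452,29.657.

Run 5: the run's S981 means `#ff0000` (cut). The run is open, so emit a `<polyline>` with points (Y-flipped): 32.725,23.806 46.387,21.604 67.027,32.549 87.115,48.217 99.122,60.184 95.519,60.029.

Run 6: power S981 maps to stroke `#ff0000` (cut). The run returns to its start, so emit a `<polygon>` with points (Y-flipped): 103.658,55.666 85.059,38.264 90.831,13.456 115.200,6.050 133.799,23.452 128.027,48.260.

Run 7: S191 ⇒ engrave layer `#0000ff`. The run is open, so emit a `<polyline>` with points (Y-flipped): 61.065,16.556 100.241,28.351 60.778,63.967 28.917,26.725 139.395,40.935 169.183,7.688.

Run 8: power S191 maps to stroke `#0000ff` (engrave). The run returns to its start, so emit a `<polygon>` with points (Y-flipped): 134.631,46.822 131.589,37.459 123.624,31.673 113.780,31.673 105.815,37.459 102.773,46.822 105.815,56.185 113.780,61.971 123.624,61.971 131.589,56.185.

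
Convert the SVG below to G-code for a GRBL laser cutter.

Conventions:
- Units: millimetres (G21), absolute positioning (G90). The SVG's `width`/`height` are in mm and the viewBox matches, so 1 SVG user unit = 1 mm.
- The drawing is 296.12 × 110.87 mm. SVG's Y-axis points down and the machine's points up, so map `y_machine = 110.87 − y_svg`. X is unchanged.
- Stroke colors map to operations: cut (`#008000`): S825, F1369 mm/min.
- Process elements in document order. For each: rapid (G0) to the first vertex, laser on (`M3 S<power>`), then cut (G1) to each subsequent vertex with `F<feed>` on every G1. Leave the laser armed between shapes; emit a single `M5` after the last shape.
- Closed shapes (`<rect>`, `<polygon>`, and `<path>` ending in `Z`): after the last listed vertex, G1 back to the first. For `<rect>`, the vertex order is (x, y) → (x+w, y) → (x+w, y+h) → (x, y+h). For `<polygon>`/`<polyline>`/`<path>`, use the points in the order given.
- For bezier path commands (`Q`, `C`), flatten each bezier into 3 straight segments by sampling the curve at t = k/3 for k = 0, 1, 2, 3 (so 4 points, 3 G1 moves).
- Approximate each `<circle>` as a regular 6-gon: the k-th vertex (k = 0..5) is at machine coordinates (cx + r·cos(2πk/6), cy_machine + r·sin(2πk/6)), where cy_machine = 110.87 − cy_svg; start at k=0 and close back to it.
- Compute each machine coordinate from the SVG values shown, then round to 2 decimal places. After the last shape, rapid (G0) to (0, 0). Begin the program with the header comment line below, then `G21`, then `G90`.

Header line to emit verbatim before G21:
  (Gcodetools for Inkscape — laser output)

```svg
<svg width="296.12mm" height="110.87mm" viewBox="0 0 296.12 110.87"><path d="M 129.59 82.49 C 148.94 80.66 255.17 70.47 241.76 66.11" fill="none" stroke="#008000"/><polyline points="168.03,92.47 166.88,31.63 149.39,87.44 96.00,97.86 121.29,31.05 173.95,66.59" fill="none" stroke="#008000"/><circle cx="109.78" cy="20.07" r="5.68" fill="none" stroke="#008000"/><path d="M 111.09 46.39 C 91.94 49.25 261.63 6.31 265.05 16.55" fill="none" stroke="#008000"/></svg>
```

(Gcodetools for Inkscape — laser output)
G21
G90
G0 X129.59 Y28.38
M3 S825
G1 X170.25 Y32.47 F1369
G1 X222.94 Y38.98 F1369
G1 X241.76 Y44.76 F1369
G0 X168.03 Y18.40
M3 S825
G1 X166.88 Y79.24 F1369
G1 X149.39 Y23.43 F1369
G1 X96.00 Y13.01 F1369
G1 X121.29 Y79.82 F1369
G1 X173.95 Y44.28 F1369
G0 X115.46 Y90.80
M3 S825
G1 X112.62 Y95.72 F1369
G1 X106.94 Y95.72 F1369
G1 X104.10 Y90.80 F1369
G1 X106.94 Y85.88 F1369
G1 X112.62 Y85.88 F1369
G1 X115.46 Y90.80 F1369
G0 X111.09 Y64.48
M3 S825
G1 X141.73 Y73.22 F1369
G1 X219.36 Y90.50 F1369
G1 X265.05 Y94.32 F1369
M5
G0 X0.00 Y0.00

Since the viewBox matches the mm dimensions, user units are millimetres directly. The only transform is the Y-flip y_m = 110.87 − y_svg.

Shape 1 is a cubic bezier drawn with `<path>`. Its stroke #008000 means cut at S825, F1369. After flipping Y the toolpath is (129.59,28.38) → (170.25,32.47) → (222.94,38.98) → (241.76,44.76).

Shape 2 is a open polyline drawn with `<polyline>`. Its stroke #008000 means cut at S825, F1369. After flipping Y the toolpath is (168.03,18.40) → (166.88,79.24) → (149.39,23.43) → (96.00,13.01) → (121.29,79.82) → (173.95,44.28).

Shape 3 is a circle drawn with `<circle>`. Its stroke #008000 means cut at S825, F1369. After flipping Y the toolpath is (115.46,90.80) → (112.62,95.72) → (106.94,95.72) → (104.10,90.80) → (106.94,85.88) → (112.62,85.88) → (115.46,90.80), returning to the start.

Shape 4 is a cubic bezier drawn with `<path>`. Its stroke #008000 means cut at S825, F1369. After flipping Y the toolpath is (111.09,64.48) → (141.73,73.22) → (219.36,90.50) → (265.05,94.32).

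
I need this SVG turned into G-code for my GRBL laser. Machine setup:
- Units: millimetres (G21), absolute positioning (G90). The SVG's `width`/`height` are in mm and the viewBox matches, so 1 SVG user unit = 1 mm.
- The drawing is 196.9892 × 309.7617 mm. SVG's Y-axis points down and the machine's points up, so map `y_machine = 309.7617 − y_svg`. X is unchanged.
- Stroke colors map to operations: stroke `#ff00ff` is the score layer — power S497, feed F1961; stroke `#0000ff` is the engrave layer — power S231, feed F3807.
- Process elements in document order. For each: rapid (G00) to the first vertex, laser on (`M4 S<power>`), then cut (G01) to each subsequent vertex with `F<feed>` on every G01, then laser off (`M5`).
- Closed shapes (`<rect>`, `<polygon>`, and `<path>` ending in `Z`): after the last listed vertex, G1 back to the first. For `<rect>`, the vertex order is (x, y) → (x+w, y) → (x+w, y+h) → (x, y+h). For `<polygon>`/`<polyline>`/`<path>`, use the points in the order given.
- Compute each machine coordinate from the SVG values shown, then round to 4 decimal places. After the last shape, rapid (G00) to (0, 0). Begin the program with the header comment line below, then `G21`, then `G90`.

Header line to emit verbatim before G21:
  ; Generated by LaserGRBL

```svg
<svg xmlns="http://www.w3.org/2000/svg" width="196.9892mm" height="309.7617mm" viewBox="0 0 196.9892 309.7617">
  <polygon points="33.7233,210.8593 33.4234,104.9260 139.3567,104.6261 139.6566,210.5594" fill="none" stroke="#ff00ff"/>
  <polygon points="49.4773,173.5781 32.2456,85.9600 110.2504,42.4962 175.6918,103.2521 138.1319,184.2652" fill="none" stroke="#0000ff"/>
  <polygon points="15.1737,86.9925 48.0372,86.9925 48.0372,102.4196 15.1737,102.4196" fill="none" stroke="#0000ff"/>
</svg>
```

; Generated by LaserGRBL
G21
G90
G00 X33.7233 Y98.9024
M4 S497
G01 X33.4234 Y204.8357 F1961
G01 X139.3567 Y205.1356 F1961
G01 X139.6566 Y99.2023 F1961
G01 X33.7233 Y98.9024 F1961
M5
G00 X49.4773 Y136.1836
M4 S231
G01 X32.2456 Y223.8017 F3807
G01 X110.2504 Y267.2655 F3807
G01 X175.6918 Y206.5096 F3807
G01 X138.1319 Y125.4965 F3807
G01 X49.4773 Y136.1836 F3807
M5
G00 X15.1737 Y222.7692
M4 S231
G01 X48.0372 Y222.7692 F3807
G01 X48.0372 Y207.3421 F3807
G01 X15.1737 Y207.3421 F3807
G01 X15.1737 Y222.7692 F3807
M5
G00 X0.0000 Y0.0000

viewBox `0 0 196.9892 309.7617` with mm width/height → 1 unit = 1 mm. Flip: y_m = 309.7617 − y_svg.

**Shape 1** — `<polygon>` regular polygon, stroke `#ff00ff` → score (S497, F1961). Machine vertices: (33.7233,98.9024) → (33.4234,204.8357) → (139.3567,205.1356) → (139.6566,99.2023) → (33.7233,98.9024). Closed: final G1 returns to the first vertex.

**Shape 2** — `<polygon>` regular polygon, stroke `#0000ff` → engrave (S231, F3807). Machine vertices: (49.4773,136.1836) → (32.2456,223.8017) → (110.2504,267.2655) → (175.6918,206.5096) → (138.1319,125.4965) → (49.4773,136.1836). Closed: final G1 returns to the first vertex.

**Shape 3** — `<polygon>` rectangle, stroke `#0000ff` → engrave (S231, F3807). Machine vertices: (15.1737,222.7692) → (48.0372,222.7692) → (48.0372,207.3421) → (15.1737,207.3421) → (15.1737,222.7692). Closed: final G1 returns to the first vertex.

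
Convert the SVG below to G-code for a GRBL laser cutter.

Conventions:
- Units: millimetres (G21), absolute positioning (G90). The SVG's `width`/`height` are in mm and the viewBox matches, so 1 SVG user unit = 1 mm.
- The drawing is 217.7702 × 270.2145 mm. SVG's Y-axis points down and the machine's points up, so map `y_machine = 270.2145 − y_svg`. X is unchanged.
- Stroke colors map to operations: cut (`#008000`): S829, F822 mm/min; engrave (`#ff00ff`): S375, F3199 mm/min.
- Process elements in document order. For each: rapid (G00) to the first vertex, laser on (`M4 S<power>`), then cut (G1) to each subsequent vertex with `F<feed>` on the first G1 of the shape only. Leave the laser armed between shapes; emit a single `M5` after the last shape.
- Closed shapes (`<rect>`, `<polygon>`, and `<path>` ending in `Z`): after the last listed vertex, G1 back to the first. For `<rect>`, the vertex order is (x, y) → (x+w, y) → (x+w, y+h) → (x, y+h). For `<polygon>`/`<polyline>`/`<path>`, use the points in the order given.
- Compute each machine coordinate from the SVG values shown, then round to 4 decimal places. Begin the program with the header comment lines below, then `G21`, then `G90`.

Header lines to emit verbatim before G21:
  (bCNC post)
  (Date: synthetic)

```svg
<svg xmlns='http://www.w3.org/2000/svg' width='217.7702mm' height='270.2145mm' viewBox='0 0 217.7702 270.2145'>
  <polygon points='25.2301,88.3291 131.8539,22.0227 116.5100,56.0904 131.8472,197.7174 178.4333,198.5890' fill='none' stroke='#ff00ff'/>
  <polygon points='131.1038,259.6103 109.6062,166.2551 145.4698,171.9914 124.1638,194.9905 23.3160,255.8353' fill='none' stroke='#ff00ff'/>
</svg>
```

(bCNC post)
(Date: synthetic)
G21
G90
G00 X25.2301 Y181.8854
M4 S375
G1 X131.8539 Y248.1918 F3199
G1 X116.5100 Y214.1241
G1 X131.8472 Y72.4971
G1 X178.4333 Y71.6255
G1 X25.2301 Y181.8854
G00 X131.1038 Y10.6042
M4 S375
G1 X109.6062 Y103.9594 F3199
G1 X145.4698 Y98.2231
G1 X124.1638 Y75.2240
G1 X23.3160 Y14.3792
G1 X131.1038 Y10.6042
M5

Since the viewBox matches the mm dimensions, user units are millimetres directly. The only transform is the Y-flip y_m = 270.2145 − y_svg.

Shape 1 is a closed polygon drawn with `<polygon>`. Its stroke #ff00ff means engrave at S375, F3199. After flipping Y the toolpath is (25.2301,181.8854) → (131.8539,248.1918) → (116.5100,214.1241) → (131.8472,72.4971) → (178.4333,71.6255) → (25.2301,181.8854), returning to the start.

Shape 2 is a closed polygon drawn with `<polygon>`. Its stroke #ff00ff means engrave at S375, F3199. After flipping Y the toolpath is (131.1038,10.6042) → (109.6062,103.9594) → (145.4698,98.2231) → (124.1638,75.2240) → (23.3160,14.3792) → (131.1038,10.6042), returning to the start.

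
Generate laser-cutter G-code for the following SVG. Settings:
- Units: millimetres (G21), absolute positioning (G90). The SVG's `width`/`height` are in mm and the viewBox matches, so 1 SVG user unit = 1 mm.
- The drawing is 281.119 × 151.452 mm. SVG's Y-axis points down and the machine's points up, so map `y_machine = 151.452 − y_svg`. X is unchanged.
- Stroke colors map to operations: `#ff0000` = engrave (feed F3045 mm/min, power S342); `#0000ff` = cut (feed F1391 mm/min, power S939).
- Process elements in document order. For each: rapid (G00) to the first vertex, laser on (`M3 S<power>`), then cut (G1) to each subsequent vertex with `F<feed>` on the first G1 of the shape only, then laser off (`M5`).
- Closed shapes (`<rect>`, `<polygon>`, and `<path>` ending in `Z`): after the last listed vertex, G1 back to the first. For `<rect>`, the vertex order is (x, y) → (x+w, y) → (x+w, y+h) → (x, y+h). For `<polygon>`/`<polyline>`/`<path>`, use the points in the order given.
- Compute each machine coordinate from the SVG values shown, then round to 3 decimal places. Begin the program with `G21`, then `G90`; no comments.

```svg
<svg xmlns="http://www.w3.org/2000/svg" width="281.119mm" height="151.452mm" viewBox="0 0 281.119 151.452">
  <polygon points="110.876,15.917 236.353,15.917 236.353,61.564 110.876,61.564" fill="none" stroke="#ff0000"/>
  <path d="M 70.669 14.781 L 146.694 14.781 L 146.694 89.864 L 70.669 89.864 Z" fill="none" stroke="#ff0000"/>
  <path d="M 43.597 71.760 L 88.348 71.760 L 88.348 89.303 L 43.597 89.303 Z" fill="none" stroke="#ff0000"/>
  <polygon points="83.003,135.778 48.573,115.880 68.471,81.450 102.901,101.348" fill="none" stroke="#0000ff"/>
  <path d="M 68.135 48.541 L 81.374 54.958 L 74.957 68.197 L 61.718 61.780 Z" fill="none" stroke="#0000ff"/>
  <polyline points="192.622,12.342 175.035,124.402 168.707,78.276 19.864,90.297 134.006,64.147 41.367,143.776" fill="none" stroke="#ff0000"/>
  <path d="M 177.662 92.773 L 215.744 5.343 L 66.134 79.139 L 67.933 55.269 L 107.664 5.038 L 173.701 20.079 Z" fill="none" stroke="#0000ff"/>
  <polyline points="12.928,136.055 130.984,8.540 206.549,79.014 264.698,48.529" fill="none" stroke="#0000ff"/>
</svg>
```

G21
G90
G00 X110.876 Y135.535
M3 S342
G1 X236.353 Y135.535 F3045
G1 X236.353 Y89.888
G1 X110.876 Y89.888
G1 X110.876 Y135.535
M5
G00 X70.669 Y136.671
M3 S342
G1 X146.694 Y136.671 F3045
G1 X146.694 Y61.588
G1 X70.669 Y61.588
G1 X70.669 Y136.671
M5
G00 X43.597 Y79.692
M3 S342
G1 X88.348 Y79.692 F3045
G1 X88.348 Y62.149
G1 X43.597 Y62.149
G1 X43.597 Y79.692
M5
G00 X83.003 Y15.674
M3 S939
G1 X48.573 Y35.572 F1391
G1 X68.471 Y70.002
G1 X102.901 Y50.104
G1 X83.003 Y15.674
M5
G00 X68.135 Y102.911
M3 S939
G1 X81.374 Y96.494 F1391
G1 X74.957 Y83.255
G1 X61.718 Y89.672
G1 X68.135 Y102.911
M5
G00 X192.622 Y139.110
M3 S342
G1 X175.035 Y27.050 F3045
G1 X168.707 Y73.176
G1 X19.864 Y61.155
G1 X134.006 Y87.305
G1 X41.367 Y7.676
M5
G00 X177.662 Y58.679
M3 S939
G1 X215.744 Y146.109 F1391
G1 X66.134 Y72.313
G1 X67.933 Y96.183
G1 X107.664 Y146.414
G1 X173.701 Y131.373
G1 X177.662 Y58.679
M5
G00 X12.928 Y15.397
M3 S939
G1 X130.984 Y142.912 F1391
G1 X206.549 Y72.438
G1 X264.698 Y102.923
M5

1 u = 1 mm; y_m = 151.452 − y.

[1] `<polygon>` rectangle, #ff0000→engrave S342 F3045: (110.876,135.535) → (236.353,135.535) → (236.353,89.888) → (110.876,89.888) → (110.876,135.535) (closed)

[2] `<path>` rectangle, #ff0000→engrave S342 F3045: (70.669,136.671) → (146.694,136.671) → (146.694,61.588) → (70.669,61.588) → (70.669,136.671) (closed)

[3] `<path>` rectangle, #ff0000→engrave S342 F3045: (43.597,79.692) → (88.348,79.692) → (88.348,62.149) → (43.597,62.149) → (43.597,79.692) (closed)

[4] `<polygon>` regular polygon, #0000ff→cut S939 F1391: (83.003,15.674) → (48.573,35.572) → (68.471,70.002) → (102.901,50.104) → (83.003,15.674) (closed)

[5] `<path>` regular polygon, #0000ff→cut S939 F1391: (68.135,102.911) → (81.374,96.494) → (74.957,83.255) → (61.718,89.672) → (68.135,102.911) (closed)

[6] `<polyline>` open polyline, #ff0000→engrave S342 F3045: (192.622,139.110) → (175.035,27.050) → (168.707,73.176) → (19.864,61.155) → (134.006,87.305) → (41.367,7.676)

[7] `<path>` closed polygon, #0000ff→cut S939 F1391: (177.662,58.679) → (215.744,146.109) → (66.134,72.313) → (67.933,96.183) → (107.664,146.414) → (173.701,131.373) → (177.662,58.679) (closed)

[8] `<polyline>` open polyline, #0000ff→cut S939 F1391: (12.928,15.397) → (130.984,142.912) → (206.549,72.438) → (264.698,102.923)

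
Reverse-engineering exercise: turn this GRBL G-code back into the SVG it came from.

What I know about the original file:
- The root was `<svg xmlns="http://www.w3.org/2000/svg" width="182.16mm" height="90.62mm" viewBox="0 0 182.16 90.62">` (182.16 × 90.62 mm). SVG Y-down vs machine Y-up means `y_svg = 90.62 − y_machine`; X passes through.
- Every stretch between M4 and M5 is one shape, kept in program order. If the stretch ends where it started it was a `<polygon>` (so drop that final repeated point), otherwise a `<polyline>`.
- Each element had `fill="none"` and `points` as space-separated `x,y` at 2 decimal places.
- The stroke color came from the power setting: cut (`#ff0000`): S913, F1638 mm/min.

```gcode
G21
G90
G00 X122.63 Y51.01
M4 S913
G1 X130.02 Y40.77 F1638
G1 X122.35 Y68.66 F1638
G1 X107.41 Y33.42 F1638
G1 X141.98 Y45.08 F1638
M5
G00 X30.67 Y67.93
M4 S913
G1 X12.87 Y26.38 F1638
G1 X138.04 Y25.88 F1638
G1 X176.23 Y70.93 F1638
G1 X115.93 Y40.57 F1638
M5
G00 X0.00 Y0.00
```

<svg xmlns="http://www.w3.org/2000/svg" width="182.16mm" height="90.62mm" viewBox="0 0 182.16 90.62">
  <polyline points="122.63,39.61 130.02,49.85 122.35,21.96 107.41,57.20 141.98,45.54" fill="none" stroke="#ff0000"/>
  <polyline points="30.67,22.69 12.87,64.24 138.04,64.74 176.23,19.69 115.93,50.05" fill="none" stroke="#ff0000"/>
</svg>

y_svg = 90.62 − y_m. Every run uses S913, so all elements get stroke `#ff0000` (cut).

[1] open run; points: 122.63,39.61 130.02,49.85 122.35,21.96 107.41,57.20 141.98,45.54

[2] open run; points: 30.67,22.69 12.87,64.24 138.04,64.74 176.23,19.69 115.93,50.05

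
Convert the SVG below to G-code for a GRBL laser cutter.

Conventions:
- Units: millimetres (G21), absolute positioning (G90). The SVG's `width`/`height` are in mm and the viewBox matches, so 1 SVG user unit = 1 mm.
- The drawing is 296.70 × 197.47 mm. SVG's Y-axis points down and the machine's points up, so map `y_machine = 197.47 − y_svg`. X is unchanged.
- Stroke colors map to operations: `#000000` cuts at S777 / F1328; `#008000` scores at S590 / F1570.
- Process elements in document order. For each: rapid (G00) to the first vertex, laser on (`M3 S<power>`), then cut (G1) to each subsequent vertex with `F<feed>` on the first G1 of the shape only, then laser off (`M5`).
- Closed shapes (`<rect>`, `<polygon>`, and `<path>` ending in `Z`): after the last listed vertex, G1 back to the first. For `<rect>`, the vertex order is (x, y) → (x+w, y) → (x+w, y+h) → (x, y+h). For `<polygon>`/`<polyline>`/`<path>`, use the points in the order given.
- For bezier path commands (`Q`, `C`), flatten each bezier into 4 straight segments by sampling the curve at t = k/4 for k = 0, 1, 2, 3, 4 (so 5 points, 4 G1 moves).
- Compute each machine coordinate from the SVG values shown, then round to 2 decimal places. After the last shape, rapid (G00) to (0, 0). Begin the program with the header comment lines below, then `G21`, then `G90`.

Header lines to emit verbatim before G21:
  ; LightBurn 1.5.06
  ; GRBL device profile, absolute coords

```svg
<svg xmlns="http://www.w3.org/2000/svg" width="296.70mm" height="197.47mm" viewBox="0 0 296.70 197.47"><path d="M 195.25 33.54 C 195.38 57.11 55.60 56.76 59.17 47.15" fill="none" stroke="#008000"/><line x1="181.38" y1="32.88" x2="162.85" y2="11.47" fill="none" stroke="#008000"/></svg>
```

Since the viewBox matches the mm dimensions, user units are millimetres directly. The only transform is the Y-flip y_m = 197.47 − y_svg.

Shape 1 is a cubic bezier drawn with `<path>`. Its stroke #008000 means score at S590, F1570. After flipping Y the toolpath is (195.25,163.93) → (173.54,150.51) → (125.92,144.68) → (78.94,145.08) → (59.17,150.32).

Shape 2 is a line segment drawn with `<line>`. Its stroke #008000 means score at S590, F1570. After flipping Y the toolpath is (181.38,164.59) → (162.85,186.00).

; LightBurn 1.5.06
; GRBL device profile, absolute coords
G21
G90
G00 X195.25 Y163.93
M3 S590
G1 X173.54 Y150.51 F1570
G1 X125.92 Y144.68
G1 X78.94 Y145.08
G1 X59.17 Y150.32
M5
G00 X181.38 Y164.59
M3 S590
G1 X162.85 Y186.00 F1570
M5
G00 X0.00 Y0.00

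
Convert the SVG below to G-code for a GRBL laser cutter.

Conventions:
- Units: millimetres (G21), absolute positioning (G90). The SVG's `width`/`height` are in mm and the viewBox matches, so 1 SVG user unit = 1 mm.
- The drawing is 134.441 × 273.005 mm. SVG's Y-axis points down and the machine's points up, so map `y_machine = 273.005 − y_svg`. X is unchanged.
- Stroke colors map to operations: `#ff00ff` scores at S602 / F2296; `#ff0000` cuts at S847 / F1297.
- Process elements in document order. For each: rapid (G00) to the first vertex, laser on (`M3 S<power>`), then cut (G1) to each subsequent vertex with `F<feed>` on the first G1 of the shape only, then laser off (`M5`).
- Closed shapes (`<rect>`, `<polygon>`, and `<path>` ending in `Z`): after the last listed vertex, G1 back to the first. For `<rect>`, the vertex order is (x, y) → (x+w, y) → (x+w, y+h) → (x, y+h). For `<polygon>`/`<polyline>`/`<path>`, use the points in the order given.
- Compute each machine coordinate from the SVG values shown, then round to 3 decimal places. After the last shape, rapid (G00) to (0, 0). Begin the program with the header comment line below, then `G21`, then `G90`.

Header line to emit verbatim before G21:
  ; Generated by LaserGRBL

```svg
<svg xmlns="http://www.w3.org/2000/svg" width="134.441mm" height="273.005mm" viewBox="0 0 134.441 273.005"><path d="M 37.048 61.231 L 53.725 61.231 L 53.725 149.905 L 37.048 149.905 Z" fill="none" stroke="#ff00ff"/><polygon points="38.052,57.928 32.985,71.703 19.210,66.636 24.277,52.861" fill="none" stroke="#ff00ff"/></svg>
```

; Generated by LaserGRBL
G21
G90
G00 X37.048 Y211.774
M3 S602
G1 X53.725 Y211.774 F2296
G1 X53.725 Y123.100
G1 X37.048 Y123.100
G1 X37.048 Y211.774
M5
G00 X38.052 Y215.077
M3 S602
G1 X32.985 Y201.302 F2296
G1 X19.210 Y206.369
G1 X24.277 Y220.144
G1 X38.052 Y215.077
M5
G00 X0.000 Y0.000

1 u = 1 mm; y_m = 273.005 − y.

[1] `<path>` rectangle, #ff00ff→score S602 F2296: (37.048,211.774) → (53.725,211.774) → (53.725,123.100) → (37.048,123.100) → (37.048,211.774) (closed)

[2] `<polygon>` regular polygon, #ff00ff→score S602 F2296: (38.052,215.077) → (32.985,201.302) → (19.210,206.369) → (24.277,220.144) → (38.052,215.077) (closed)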